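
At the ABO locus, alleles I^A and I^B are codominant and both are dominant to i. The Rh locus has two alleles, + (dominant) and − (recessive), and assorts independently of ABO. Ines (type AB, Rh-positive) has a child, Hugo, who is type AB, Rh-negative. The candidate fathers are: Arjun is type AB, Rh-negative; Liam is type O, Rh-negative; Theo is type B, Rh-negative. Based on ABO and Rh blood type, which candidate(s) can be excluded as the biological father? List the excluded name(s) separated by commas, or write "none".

A candidate is excluded only if no genotype consistent with his phenotype could produce a type AB, Rh-negative child with a type AB, Rh-positive mother.
Liam (type O, Rh-): no genotype consistent with that phenotype can produce a type-AB Rh- child with a type-AB mother.

Liam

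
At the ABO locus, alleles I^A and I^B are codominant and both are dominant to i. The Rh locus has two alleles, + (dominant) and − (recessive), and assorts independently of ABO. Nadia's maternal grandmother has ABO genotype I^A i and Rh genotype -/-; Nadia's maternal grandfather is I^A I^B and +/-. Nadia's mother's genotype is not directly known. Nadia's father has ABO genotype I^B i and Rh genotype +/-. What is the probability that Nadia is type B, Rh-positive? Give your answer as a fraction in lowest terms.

Nadia's mother's ABO genotype from I^A i × I^A I^B: 1/4 I^A I^A, 1/4 I^A I^B, 1/4 I^A i, 1/4 I^B i.
Crossing each possibility with the father I^B i and summing P(type B): 1/4·0 + 1/4·1/2 + 1/4·1/4 + 1/4·3/4 = 3/8.
Similarly for Rh via the mother's Rh distribution: P(Rh+) = 5/8.
Independent loci: 3/8 × 5/8 = 15/64.

15/64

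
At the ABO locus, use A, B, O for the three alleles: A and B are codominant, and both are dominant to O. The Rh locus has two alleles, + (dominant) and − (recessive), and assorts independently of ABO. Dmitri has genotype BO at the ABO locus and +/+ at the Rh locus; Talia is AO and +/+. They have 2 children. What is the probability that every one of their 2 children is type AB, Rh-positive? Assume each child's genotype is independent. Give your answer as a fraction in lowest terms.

ABO cross BO × AO → 1/4 O, 1/4 A, 1/4 B, 1/4 AB.
Rh cross +/+ × +/+ → 1 Rh+; so P(type AB, Rh-positive) = 1/4 × 1 = 1/4 per child.
All 2 independent: (1/4)^2 = 1/16.

1/16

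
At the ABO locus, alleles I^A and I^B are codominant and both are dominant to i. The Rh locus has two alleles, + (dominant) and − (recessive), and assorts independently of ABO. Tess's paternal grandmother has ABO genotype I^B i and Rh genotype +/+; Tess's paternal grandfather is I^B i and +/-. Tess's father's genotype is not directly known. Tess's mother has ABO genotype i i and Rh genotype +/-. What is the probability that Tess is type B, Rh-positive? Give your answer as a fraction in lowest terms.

7/16

Tess's father's ABO genotype from I^B i × I^B i: 1/4 I^B I^B, 1/2 I^B i, 1/4 i i.
Crossing each possibility with the mother i i and summing P(type B): 1/4·1 + 1/2·1/2 + 1/4·0 = 1/2.
Similarly for Rh via the father's Rh distribution: P(Rh+) = 7/8.
Independent loci: 1/2 × 7/8 = 7/16.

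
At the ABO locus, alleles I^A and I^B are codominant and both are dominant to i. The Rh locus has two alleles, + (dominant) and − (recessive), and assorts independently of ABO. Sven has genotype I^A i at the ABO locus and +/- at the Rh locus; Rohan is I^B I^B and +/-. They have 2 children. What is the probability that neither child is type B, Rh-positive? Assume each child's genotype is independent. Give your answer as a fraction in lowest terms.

25/64

ABO cross I^A i × I^B I^B → 1/2 B, 1/2 AB.
Rh cross +/- × +/- → 3/4 Rh+, 1/4 Rh-; so P(type B, Rh-positive) = 1/2 × 3/4 = 3/8 per child.
P(not type B, Rh-positive) = 5/8 for one child; (5/8)^2 = 25/64.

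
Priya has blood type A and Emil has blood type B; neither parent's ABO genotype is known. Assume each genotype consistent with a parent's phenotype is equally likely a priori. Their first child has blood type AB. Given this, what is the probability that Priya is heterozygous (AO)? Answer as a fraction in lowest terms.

Possible genotypes: Priya ∈ {AA, AO}; Emil ∈ {BB, BO}.
Weight each parental genotype pair by prior × P(type-AB child):
  AA × BB: posterior weight 4/9.
  AA × BO: posterior weight 2/9.
  AO × BB: posterior weight 2/9.
  AO × BO: posterior weight 1/9.
Sum the posterior weight over pairs where Priya is AO: 1/3.

1/3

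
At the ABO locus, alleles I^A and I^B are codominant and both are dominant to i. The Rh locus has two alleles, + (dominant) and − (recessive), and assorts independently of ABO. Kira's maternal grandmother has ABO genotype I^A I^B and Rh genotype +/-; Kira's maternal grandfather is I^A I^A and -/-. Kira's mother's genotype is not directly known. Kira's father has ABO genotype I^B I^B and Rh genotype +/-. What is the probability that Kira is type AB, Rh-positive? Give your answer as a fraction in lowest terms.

15/32

Kira's mother's ABO genotype from I^A I^B × I^A I^A: 1/2 I^A I^A, 1/2 I^A I^B.
Crossing each possibility with the father I^B I^B and summing P(type AB): 1/2·1 + 1/2·1/2 = 3/4.
Similarly for Rh via the mother's Rh distribution: P(Rh+) = 5/8.
Independent loci: 3/4 × 5/8 = 15/32.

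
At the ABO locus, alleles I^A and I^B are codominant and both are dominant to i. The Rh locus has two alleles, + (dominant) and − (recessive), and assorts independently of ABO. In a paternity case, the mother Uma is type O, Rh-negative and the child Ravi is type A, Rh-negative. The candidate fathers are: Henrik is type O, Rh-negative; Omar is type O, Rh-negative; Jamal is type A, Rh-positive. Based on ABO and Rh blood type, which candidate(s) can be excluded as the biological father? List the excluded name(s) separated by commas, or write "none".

Henrik, Omar

A candidate is excluded only if no genotype consistent with his phenotype could produce a type A, Rh-negative child with a type O, Rh-negative mother.
Henrik (type O, Rh-): no genotype consistent with that phenotype can produce a type-A Rh- child with a type-O mother.
Omar (type O, Rh-): no genotype consistent with that phenotype can produce a type-A Rh- child with a type-O mother.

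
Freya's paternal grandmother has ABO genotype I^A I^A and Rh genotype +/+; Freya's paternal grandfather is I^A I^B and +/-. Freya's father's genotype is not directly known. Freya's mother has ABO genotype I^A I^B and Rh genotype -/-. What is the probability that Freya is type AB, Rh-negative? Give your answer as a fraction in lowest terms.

1/8

Freya's father's ABO genotype from I^A I^A × I^A I^B: 1/2 I^A I^A, 1/2 I^A I^B.
Crossing each possibility with the mother I^A I^B and summing P(type AB): 1/2·1/2 + 1/2·1/2 = 1/2.
Similarly for Rh via the father's Rh distribution: P(Rh-) = 1/4.
Independent loci: 1/2 × 1/4 = 1/8.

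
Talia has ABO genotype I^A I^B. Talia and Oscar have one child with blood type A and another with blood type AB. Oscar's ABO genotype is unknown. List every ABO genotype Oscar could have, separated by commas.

I^A I^A, I^A I^B, I^A i, I^B i

For each candidate genotype of Oscar, check whether crossing it with I^A I^B can produce every observed child phenotype.
  I^A I^A → possible child types {A, AB} ✓
  I^A I^B → possible child types {A, B, AB} ✓
  I^A i → possible child types {A, B, AB} ✓
  I^B I^B → possible child types {B, AB} ✗
  I^B i → possible child types {A, B, AB} ✓
  i i → possible child types {A, B} ✗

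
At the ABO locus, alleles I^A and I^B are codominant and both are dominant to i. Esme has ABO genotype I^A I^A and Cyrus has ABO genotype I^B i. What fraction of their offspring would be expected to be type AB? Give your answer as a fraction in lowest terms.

1/2

ABO cross I^A I^A × I^B i → offspring phenotypes: 1/2 A, 1/2 AB.
So P(type AB) = 1/2.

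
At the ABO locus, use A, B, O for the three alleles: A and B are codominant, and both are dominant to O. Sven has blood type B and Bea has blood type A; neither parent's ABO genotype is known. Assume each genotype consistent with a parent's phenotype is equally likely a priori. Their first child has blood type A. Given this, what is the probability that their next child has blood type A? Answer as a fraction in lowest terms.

Possible genotypes: Sven ∈ {BB, BO}; Bea ∈ {AA, AO}.
Weight each parental genotype pair by prior × P(type-A child):
  BO × AA: posterior weight 2/3; P(next child type A) = 1/2.
  BO × AO: posterior weight 1/3; P(next child type A) = 1/4.
Weighted sum = 5/12.

5/12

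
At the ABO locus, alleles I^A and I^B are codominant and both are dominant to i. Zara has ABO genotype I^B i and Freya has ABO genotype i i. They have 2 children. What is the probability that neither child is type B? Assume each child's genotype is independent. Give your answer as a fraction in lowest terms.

1/4

ABO cross I^B i × i i → 1/2 O, 1/2 B.
So P(type B) = 1/2 per child.
P(not type B) = 1/2 for one child; (1/2)^2 = 1/4.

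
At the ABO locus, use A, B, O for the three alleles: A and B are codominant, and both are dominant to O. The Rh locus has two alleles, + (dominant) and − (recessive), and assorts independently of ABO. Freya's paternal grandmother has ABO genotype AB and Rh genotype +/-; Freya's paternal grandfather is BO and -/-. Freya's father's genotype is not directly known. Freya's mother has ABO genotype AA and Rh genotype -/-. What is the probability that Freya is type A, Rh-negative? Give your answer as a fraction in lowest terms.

3/8

Freya's father's ABO genotype from AB × BO: 1/4 AB, 1/4 AO, 1/4 BB, 1/4 BO.
Crossing each possibility with the mother AA and summing P(type A): 1/4·1/2 + 1/4·1 + 1/4·0 + 1/4·1/2 = 1/2.
Similarly for Rh via the father's Rh distribution: P(Rh-) = 3/4.
Independent loci: 1/2 × 3/4 = 3/8.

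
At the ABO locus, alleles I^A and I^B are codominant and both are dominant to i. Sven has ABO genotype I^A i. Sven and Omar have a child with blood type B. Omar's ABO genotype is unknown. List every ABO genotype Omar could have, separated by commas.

For each candidate genotype of Omar, check whether crossing it with I^A i can produce every observed child phenotype.
  I^A I^A → possible child types {A} ✗
  I^A I^B → possible child types {A, B, AB} ✓
  I^A i → possible child types {O, A} ✗
  I^B I^B → possible child types {B, AB} ✓
  I^B i → possible child types {O, A, B, AB} ✓
  i i → possible child types {O, A} ✗

I^A I^B, I^B I^B, I^B i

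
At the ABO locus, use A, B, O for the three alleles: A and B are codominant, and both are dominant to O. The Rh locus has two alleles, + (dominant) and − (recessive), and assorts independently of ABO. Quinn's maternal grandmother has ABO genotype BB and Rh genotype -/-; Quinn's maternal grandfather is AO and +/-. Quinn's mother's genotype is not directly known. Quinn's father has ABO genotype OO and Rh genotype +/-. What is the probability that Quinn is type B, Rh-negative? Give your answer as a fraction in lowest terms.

3/16

Quinn's mother's ABO genotype from BB × AO: 1/2 AB, 1/2 BO.
Crossing each possibility with the father OO and summing P(type B): 1/2·1/2 + 1/2·1/2 = 1/2.
Similarly for Rh via the mother's Rh distribution: P(Rh-) = 3/8.
Independent loci: 1/2 × 3/8 = 3/16.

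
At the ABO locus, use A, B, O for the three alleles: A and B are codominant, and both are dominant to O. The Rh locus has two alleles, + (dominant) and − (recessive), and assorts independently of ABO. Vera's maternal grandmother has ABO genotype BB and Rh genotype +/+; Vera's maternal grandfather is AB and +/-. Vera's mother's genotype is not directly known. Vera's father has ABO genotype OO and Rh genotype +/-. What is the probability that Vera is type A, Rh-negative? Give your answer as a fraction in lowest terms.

1/32

Vera's mother's ABO genotype from BB × AB: 1/2 AB, 1/2 BB.
Crossing each possibility with the father OO and summing P(type A): 1/2·1/2 + 1/2·0 = 1/4.
Similarly for Rh via the mother's Rh distribution: P(Rh-) = 1/8.
Independent loci: 1/4 × 1/8 = 1/32.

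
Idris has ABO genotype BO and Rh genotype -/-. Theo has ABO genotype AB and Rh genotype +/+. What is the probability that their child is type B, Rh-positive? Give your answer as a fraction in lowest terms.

ABO cross BO × AB → offspring phenotypes: 1/4 A, 1/2 B, 1/4 AB.
Rh cross -/- × +/+ → 1 Rh+.
Independent loci: P(type B, Rh-positive) = 1/2 × 1 = 1/2.

1/2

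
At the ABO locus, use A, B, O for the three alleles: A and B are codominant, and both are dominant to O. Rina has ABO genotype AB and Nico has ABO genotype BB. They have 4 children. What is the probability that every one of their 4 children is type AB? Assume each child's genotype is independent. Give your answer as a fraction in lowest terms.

1/16

ABO cross AB × BB → 1/2 B, 1/2 AB.
So P(type AB) = 1/2 per child.
All 4 independent: (1/2)^4 = 1/16.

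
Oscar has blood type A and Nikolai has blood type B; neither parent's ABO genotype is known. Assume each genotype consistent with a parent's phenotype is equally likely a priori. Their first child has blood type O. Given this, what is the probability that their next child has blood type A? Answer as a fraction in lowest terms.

1/4

Possible genotypes: Oscar ∈ {I^A I^A, I^A i}; Nikolai ∈ {I^B I^B, I^B i}.
Weight each parental genotype pair by prior × P(type-O child):
  I^A i × I^B i: posterior weight 1; P(next child type A) = 1/4.
Weighted sum = 1/4.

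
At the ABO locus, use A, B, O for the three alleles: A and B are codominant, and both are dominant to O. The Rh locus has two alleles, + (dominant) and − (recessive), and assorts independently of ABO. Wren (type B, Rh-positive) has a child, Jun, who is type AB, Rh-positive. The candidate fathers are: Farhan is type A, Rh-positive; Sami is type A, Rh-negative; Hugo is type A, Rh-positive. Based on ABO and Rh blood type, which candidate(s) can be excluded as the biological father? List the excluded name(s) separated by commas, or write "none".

none

A candidate is excluded only if no genotype consistent with his phenotype could produce a type AB, Rh-positive child with a type B, Rh-positive mother.
Every candidate has at least one consistent genotype combination, so none can be excluded.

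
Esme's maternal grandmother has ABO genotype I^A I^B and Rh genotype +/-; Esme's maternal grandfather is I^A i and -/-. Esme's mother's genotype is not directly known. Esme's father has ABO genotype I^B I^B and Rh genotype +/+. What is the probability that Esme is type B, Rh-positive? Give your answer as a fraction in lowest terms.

1/2

Esme's mother's ABO genotype from I^A I^B × I^A i: 1/4 I^A I^A, 1/4 I^A I^B, 1/4 I^A i, 1/4 I^B i.
Crossing each possibility with the father I^B I^B and summing P(type B): 1/4·0 + 1/4·1/2 + 1/4·1/2 + 1/4·1 = 1/2.
Similarly for Rh via the mother's Rh distribution: P(Rh+) = 1.
Independent loci: 1/2 × 1 = 1/2.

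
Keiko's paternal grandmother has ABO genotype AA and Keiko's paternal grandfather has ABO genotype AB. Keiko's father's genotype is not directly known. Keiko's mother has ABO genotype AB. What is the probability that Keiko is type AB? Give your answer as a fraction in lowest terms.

1/2

Keiko's father's ABO genotype from AA × AB: 1/2 AA, 1/2 AB.
Crossing each possibility with the mother AB and summing P(type AB): 1/2·1/2 + 1/2·1/2 = 1/2.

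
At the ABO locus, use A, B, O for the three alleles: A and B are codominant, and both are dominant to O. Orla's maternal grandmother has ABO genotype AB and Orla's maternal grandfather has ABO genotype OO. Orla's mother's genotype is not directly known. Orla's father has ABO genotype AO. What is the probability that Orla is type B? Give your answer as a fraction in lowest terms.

1/8

Orla's mother's ABO genotype from AB × OO: 1/2 AO, 1/2 BO.
Crossing each possibility with the father AO and summing P(type B): 1/2·0 + 1/2·1/4 = 1/8.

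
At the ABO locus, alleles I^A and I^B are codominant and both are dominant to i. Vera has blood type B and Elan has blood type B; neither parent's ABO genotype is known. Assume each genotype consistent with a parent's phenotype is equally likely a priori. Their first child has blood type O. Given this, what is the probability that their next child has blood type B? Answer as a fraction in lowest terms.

Possible genotypes: Vera ∈ {I^B I^B, I^B i}; Elan ∈ {I^B I^B, I^B i}.
Weight each parental genotype pair by prior × P(type-O child):
  I^B i × I^B i: posterior weight 1; P(next child type B) = 3/4.
Weighted sum = 3/4.

3/4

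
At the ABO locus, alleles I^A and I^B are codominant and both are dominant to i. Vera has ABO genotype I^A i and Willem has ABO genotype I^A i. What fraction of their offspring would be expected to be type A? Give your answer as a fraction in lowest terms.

3/4

ABO cross I^A i × I^A i → offspring phenotypes: 1/4 O, 3/4 A.
So P(type A) = 3/4.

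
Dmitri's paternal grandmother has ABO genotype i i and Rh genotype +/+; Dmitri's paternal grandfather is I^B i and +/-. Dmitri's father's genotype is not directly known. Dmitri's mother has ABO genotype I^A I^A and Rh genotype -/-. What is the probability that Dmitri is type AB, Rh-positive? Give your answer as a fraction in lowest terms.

Dmitri's father's ABO genotype from i i × I^B i: 1/2 I^B i, 1/2 i i.
Crossing each possibility with the mother I^A I^A and summing P(type AB): 1/2·1/2 + 1/2·0 = 1/4.
Similarly for Rh via the father's Rh distribution: P(Rh+) = 3/4.
Independent loci: 1/4 × 3/4 = 3/16.

3/16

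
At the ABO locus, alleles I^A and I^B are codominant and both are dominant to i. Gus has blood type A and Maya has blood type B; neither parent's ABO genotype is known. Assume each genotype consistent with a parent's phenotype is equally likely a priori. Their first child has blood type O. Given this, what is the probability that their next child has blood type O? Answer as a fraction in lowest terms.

Possible genotypes: Gus ∈ {I^A I^A, I^A i}; Maya ∈ {I^B I^B, I^B i}.
Weight each parental genotype pair by prior × P(type-O child):
  I^A i × I^B i: posterior weight 1; P(next child type O) = 1/4.
Weighted sum = 1/4.

1/4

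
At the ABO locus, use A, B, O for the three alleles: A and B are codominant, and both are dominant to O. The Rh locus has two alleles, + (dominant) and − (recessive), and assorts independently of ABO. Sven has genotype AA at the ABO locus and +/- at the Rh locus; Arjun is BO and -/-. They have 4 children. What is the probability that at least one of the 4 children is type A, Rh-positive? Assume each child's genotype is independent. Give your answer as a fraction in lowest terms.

ABO cross AA × BO → 1/2 A, 1/2 AB.
Rh cross +/- × -/- → 1/2 Rh+, 1/2 Rh-; so P(type A, Rh-positive) = 1/2 × 1/2 = 1/4 per child.
P(none) = (3/4)^4 = 81/256; P(at least one) = 1 − 81/256 = 175/256.

175/256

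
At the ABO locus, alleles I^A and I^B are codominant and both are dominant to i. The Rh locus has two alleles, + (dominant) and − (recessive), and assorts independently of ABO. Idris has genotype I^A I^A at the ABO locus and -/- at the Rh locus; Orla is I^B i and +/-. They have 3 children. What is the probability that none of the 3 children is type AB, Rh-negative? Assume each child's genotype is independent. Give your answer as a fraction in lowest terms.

27/64

ABO cross I^A I^A × I^B i → 1/2 A, 1/2 AB.
Rh cross -/- × +/- → 1/2 Rh+, 1/2 Rh-; so P(type AB, Rh-negative) = 1/2 × 1/2 = 1/4 per child.
P(not type AB, Rh-negative) = 3/4 for one child; (3/4)^3 = 27/64.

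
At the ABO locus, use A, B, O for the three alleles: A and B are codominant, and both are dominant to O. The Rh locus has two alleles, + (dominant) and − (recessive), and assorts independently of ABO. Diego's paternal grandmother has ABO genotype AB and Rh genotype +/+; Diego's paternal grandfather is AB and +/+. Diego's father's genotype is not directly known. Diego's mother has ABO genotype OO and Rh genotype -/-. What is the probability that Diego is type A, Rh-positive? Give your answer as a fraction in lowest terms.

Diego's father's ABO genotype from AB × AB: 1/4 AA, 1/2 AB, 1/4 BB.
Crossing each possibility with the mother OO and summing P(type A): 1/4·1 + 1/2·1/2 + 1/4·0 = 1/2.
Similarly for Rh via the father's Rh distribution: P(Rh+) = 1.
Independent loci: 1/2 × 1 = 1/2.

1/2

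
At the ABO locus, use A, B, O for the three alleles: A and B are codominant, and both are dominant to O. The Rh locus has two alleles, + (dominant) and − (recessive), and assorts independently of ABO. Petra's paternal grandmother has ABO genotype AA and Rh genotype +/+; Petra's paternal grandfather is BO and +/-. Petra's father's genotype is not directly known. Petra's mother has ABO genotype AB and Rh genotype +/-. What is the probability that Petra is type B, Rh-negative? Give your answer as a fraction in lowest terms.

Petra's father's ABO genotype from AA × BO: 1/2 AB, 1/2 AO.
Crossing each possibility with the mother AB and summing P(type B): 1/2·1/4 + 1/2·1/4 = 1/4.
Similarly for Rh via the father's Rh distribution: P(Rh-) = 1/8.
Independent loci: 1/4 × 1/8 = 1/32.

1/32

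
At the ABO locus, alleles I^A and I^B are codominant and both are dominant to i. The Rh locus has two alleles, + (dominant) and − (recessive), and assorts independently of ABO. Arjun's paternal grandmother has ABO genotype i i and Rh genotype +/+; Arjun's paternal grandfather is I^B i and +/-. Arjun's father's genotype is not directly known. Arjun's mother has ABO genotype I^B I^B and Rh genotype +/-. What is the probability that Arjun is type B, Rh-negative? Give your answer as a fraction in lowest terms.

1/8

Arjun's father's ABO genotype from i i × I^B i: 1/2 I^B i, 1/2 i i.
Crossing each possibility with the mother I^B I^B and summing P(type B): 1/2·1 + 1/2·1 = 1.
Similarly for Rh via the father's Rh distribution: P(Rh-) = 1/8.
Independent loci: 1 × 1/8 = 1/8.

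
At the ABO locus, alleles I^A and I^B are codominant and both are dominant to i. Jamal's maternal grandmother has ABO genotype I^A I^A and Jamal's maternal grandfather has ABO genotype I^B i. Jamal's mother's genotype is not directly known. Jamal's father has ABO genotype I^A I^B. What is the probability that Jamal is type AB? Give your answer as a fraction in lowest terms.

3/8

Jamal's mother's ABO genotype from I^A I^A × I^B i: 1/2 I^A I^B, 1/2 I^A i.
Crossing each possibility with the father I^A I^B and summing P(type AB): 1/2·1/2 + 1/2·1/4 = 3/8.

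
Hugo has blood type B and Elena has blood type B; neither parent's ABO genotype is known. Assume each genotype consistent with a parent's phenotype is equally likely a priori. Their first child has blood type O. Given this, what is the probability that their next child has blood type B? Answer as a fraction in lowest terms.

Possible genotypes: Hugo ∈ {I^B I^B, I^B i}; Elena ∈ {I^B I^B, I^B i}.
Weight each parental genotype pair by prior × P(type-O child):
  I^B i × I^B i: posterior weight 1; P(next child type B) = 3/4.
Weighted sum = 3/4.

3/4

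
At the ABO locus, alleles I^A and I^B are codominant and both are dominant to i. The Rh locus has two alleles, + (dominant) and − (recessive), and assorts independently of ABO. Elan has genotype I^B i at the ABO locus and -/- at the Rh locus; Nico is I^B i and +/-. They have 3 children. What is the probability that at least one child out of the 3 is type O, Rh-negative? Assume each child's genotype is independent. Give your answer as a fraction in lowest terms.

ABO cross I^B i × I^B i → 1/4 O, 3/4 B.
Rh cross -/- × +/- → 1/2 Rh+, 1/2 Rh-; so P(type O, Rh-negative) = 1/4 × 1/2 = 1/8 per child.
P(none) = (7/8)^3 = 343/512; P(at least one) = 1 − 343/512 = 169/512.

169/512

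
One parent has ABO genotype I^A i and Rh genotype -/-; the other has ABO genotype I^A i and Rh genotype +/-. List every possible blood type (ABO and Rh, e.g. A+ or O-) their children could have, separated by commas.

Gametes from I^A i × I^A i give offspring ABO genotypes I^A I^A, I^A i, i i, i.e. phenotypes O, A.
Rh cross -/- × +/- → phenotypes Rh+, Rh-.
Combining independently: O+, O-, A+, A-.

O+, O-, A+, A-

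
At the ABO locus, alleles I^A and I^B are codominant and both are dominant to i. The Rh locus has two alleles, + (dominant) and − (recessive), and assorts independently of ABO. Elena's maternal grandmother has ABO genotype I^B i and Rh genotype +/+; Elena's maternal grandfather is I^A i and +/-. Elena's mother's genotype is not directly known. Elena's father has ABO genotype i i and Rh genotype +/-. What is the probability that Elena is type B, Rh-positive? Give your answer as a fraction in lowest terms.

7/32

Elena's mother's ABO genotype from I^B i × I^A i: 1/4 I^A I^B, 1/4 I^A i, 1/4 I^B i, 1/4 i i.
Crossing each possibility with the father i i and summing P(type B): 1/4·1/2 + 1/4·0 + 1/4·1/2 + 1/4·0 = 1/4.
Similarly for Rh via the mother's Rh distribution: P(Rh+) = 7/8.
Independent loci: 1/4 × 7/8 = 7/32.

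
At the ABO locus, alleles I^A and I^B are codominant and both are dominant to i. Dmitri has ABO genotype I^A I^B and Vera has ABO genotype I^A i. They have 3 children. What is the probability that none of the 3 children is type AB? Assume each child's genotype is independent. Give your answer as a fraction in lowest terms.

ABO cross I^A I^B × I^A i → 1/2 A, 1/4 B, 1/4 AB.
So P(type AB) = 1/4 per child.
P(not type AB) = 3/4 for one child; (3/4)^3 = 27/64.

27/64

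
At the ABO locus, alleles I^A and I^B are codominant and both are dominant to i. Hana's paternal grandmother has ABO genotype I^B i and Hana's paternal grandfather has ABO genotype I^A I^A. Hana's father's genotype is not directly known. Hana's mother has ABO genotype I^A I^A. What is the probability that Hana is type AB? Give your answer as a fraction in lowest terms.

1/4

Hana's father's ABO genotype from I^B i × I^A I^A: 1/2 I^A I^B, 1/2 I^A i.
Crossing each possibility with the mother I^A I^A and summing P(type AB): 1/2·1/2 + 1/2·0 = 1/4.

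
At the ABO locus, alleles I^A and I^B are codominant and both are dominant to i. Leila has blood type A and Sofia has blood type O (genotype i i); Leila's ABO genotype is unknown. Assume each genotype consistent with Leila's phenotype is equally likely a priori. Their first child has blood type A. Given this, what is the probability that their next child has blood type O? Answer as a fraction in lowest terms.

Possible genotypes: Leila ∈ {I^A I^A, I^A i}; Sofia ∈ {i i}.
Weight each parental genotype pair by prior × P(type-A child):
  I^A I^A × i i: posterior weight 2/3; P(next child type O) = 0.
  I^A i × i i: posterior weight 1/3; P(next child type O) = 1/2.
Weighted sum = 1/6.

1/6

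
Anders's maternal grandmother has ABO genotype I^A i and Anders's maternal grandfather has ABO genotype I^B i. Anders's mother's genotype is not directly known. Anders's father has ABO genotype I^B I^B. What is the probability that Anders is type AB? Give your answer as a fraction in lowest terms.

1/4

Anders's mother's ABO genotype from I^A i × I^B i: 1/4 I^A I^B, 1/4 I^A i, 1/4 I^B i, 1/4 i i.
Crossing each possibility with the father I^B I^B and summing P(type AB): 1/4·1/2 + 1/4·1/2 + 1/4·0 + 1/4·0 = 1/4.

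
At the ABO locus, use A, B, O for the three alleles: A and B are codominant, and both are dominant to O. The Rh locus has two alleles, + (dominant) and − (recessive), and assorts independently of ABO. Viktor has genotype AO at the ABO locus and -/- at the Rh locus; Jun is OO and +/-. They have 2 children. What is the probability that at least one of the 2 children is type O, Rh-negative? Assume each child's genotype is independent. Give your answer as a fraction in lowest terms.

ABO cross AO × OO → 1/2 O, 1/2 A.
Rh cross -/- × +/- → 1/2 Rh+, 1/2 Rh-; so P(type O, Rh-negative) = 1/2 × 1/2 = 1/4 per child.
P(none) = (3/4)^2 = 9/16; P(at least one) = 1 − 9/16 = 7/16.

7/16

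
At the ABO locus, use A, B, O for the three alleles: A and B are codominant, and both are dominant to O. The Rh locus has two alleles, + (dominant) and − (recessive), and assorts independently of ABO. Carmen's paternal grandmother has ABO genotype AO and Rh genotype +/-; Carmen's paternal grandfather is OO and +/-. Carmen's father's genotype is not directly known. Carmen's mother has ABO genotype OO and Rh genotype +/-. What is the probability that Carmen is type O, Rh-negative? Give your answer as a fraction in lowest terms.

3/16

Carmen's father's ABO genotype from AO × OO: 1/2 AO, 1/2 OO.
Crossing each possibility with the mother OO and summing P(type O): 1/2·1/2 + 1/2·1 = 3/4.
Similarly for Rh via the father's Rh distribution: P(Rh-) = 1/4.
Independent loci: 3/4 × 1/4 = 3/16.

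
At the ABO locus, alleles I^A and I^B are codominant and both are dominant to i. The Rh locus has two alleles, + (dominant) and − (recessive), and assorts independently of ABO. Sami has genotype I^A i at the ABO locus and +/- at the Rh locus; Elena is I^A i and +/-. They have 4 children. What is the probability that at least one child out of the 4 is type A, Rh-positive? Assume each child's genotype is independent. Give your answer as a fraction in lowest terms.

ABO cross I^A i × I^A i → 1/4 O, 3/4 A.
Rh cross +/- × +/- → 3/4 Rh+, 1/4 Rh-; so P(type A, Rh-positive) = 3/4 × 3/4 = 9/16 per child.
P(none) = (7/16)^4 = 2401/65536; P(at least one) = 1 − 2401/65536 = 63135/65536.

63135/65536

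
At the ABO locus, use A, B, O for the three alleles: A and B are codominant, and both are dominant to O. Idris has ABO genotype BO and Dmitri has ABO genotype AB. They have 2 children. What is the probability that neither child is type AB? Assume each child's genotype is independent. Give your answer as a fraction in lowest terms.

9/16

ABO cross BO × AB → 1/4 A, 1/2 B, 1/4 AB.
So P(type AB) = 1/4 per child.
P(not type AB) = 3/4 for one child; (3/4)^2 = 9/16.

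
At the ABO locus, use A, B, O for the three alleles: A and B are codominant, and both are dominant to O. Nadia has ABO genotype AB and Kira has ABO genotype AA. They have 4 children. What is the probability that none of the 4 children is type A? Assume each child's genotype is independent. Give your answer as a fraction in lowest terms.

ABO cross AB × AA → 1/2 A, 1/2 AB.
So P(type A) = 1/2 per child.
P(not type A) = 1/2 for one child; (1/2)^4 = 1/16.

1/16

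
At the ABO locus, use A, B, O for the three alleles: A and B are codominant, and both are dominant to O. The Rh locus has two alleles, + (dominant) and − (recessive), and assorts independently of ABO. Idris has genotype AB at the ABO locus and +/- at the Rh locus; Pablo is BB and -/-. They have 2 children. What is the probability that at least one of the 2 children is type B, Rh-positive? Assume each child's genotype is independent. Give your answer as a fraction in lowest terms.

7/16

ABO cross AB × BB → 1/2 B, 1/2 AB.
Rh cross +/- × -/- → 1/2 Rh+, 1/2 Rh-; so P(type B, Rh-positive) = 1/2 × 1/2 = 1/4 per child.
P(none) = (3/4)^2 = 9/16; P(at least one) = 1 − 9/16 = 7/16.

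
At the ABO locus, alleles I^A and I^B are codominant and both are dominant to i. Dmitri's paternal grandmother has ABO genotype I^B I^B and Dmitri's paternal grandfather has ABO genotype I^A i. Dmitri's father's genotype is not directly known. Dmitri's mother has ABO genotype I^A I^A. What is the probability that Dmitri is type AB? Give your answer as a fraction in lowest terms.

1/2

Dmitri's father's ABO genotype from I^B I^B × I^A i: 1/2 I^A I^B, 1/2 I^B i.
Crossing each possibility with the mother I^A I^A and summing P(type AB): 1/2·1/2 + 1/2·1/2 = 1/2.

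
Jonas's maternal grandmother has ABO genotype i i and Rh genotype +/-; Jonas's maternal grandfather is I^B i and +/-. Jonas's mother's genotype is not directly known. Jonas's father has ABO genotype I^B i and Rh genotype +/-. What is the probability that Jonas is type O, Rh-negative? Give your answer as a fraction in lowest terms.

Jonas's mother's ABO genotype from i i × I^B i: 1/2 I^B i, 1/2 i i.
Crossing each possibility with the father I^B i and summing P(type O): 1/2·1/4 + 1/2·1/2 = 3/8.
Similarly for Rh via the mother's Rh distribution: P(Rh-) = 1/4.
Independent loci: 3/8 × 1/4 = 3/32.

3/32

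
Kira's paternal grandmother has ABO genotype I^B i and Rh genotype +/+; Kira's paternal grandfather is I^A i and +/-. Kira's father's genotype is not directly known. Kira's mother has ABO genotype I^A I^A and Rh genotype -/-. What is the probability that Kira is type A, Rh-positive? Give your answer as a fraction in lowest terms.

Kira's father's ABO genotype from I^B i × I^A i: 1/4 I^A I^B, 1/4 I^A i, 1/4 I^B i, 1/4 i i.
Crossing each possibility with the mother I^A I^A and summing P(type A): 1/4·1/2 + 1/4·1 + 1/4·1/2 + 1/4·1 = 3/4.
Similarly for Rh via the father's Rh distribution: P(Rh+) = 3/4.
Independent loci: 3/4 × 3/4 = 9/16.

9/16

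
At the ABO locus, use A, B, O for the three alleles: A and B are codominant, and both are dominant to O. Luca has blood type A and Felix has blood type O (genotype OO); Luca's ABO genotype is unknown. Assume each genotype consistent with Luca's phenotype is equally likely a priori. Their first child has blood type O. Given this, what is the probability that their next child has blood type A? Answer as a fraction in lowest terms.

1/2

Possible genotypes: Luca ∈ {AA, AO}; Felix ∈ {OO}.
Weight each parental genotype pair by prior × P(type-O child):
  AO × OO: posterior weight 1; P(next child type A) = 1/2.
Weighted sum = 1/2.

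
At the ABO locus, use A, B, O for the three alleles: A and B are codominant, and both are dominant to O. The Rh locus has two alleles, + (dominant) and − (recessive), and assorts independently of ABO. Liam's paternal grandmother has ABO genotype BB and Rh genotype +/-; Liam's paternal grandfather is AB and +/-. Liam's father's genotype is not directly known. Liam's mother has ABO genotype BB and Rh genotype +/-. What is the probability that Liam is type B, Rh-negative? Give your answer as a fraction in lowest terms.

3/16

Liam's father's ABO genotype from BB × AB: 1/2 AB, 1/2 BB.
Crossing each possibility with the mother BB and summing P(type B): 1/2·1/2 + 1/2·1 = 3/4.
Similarly for Rh via the father's Rh distribution: P(Rh-) = 1/4.
Independent loci: 3/4 × 1/4 = 3/16.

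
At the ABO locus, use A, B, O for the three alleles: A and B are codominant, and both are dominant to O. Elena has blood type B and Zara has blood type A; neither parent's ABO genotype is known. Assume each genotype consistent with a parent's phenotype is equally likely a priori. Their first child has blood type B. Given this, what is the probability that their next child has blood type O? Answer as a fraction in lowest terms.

Possible genotypes: Elena ∈ {BB, BO}; Zara ∈ {AA, AO}.
Weight each parental genotype pair by prior × P(type-B child):
  BB × AO: posterior weight 2/3; P(next child type O) = 0.
  BO × AO: posterior weight 1/3; P(next child type O) = 1/4.
Weighted sum = 1/12.

1/12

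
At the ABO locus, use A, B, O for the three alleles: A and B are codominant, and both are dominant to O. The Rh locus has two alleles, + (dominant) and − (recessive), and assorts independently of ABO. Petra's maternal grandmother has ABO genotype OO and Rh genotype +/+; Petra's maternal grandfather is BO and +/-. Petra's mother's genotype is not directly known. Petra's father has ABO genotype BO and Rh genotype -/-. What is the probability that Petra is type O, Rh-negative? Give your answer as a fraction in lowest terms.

Petra's mother's ABO genotype from OO × BO: 1/2 BO, 1/2 OO.
Crossing each possibility with the father BO and summing P(type O): 1/2·1/4 + 1/2·1/2 = 3/8.
Similarly for Rh via the mother's Rh distribution: P(Rh-) = 1/4.
Independent loci: 3/8 × 1/4 = 3/32.

3/32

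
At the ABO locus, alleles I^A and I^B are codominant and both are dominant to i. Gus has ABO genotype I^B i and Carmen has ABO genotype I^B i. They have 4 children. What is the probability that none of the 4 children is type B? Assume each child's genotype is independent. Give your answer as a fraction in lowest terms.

1/256

ABO cross I^B i × I^B i → 1/4 O, 3/4 B.
So P(type B) = 3/4 per child.
P(not type B) = 1/4 for one child; (1/4)^4 = 1/256.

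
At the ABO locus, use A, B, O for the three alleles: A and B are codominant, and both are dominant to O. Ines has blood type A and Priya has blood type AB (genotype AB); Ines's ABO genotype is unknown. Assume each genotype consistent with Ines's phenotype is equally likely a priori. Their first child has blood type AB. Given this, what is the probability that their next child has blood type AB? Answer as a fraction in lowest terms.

Possible genotypes: Ines ∈ {AA, AO}; Priya ∈ {AB}.
Weight each parental genotype pair by prior × P(type-AB child):
  AA × AB: posterior weight 2/3; P(next child type AB) = 1/2.
  AO × AB: posterior weight 1/3; P(next child type AB) = 1/4.
Weighted sum = 5/12.

5/12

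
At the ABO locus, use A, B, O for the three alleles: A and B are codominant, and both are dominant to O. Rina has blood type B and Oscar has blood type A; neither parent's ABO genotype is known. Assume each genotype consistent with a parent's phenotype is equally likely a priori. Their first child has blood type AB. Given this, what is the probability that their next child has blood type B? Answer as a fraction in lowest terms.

5/36

Possible genotypes: Rina ∈ {BB, BO}; Oscar ∈ {AA, AO}.
Weight each parental genotype pair by prior × P(type-AB child):
  BB × AA: posterior weight 4/9; P(next child type B) = 0.
  BB × AO: posterior weight 2/9; P(next child type B) = 1/2.
  BO × AA: posterior weight 2/9; P(next child type B) = 0.
  BO × AO: posterior weight 1/9; P(next child type B) = 1/4.
Weighted sum = 5/36.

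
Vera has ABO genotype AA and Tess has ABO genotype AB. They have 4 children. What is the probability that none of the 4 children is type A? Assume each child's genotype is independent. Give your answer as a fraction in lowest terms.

ABO cross AA × AB → 1/2 A, 1/2 AB.
So P(type A) = 1/2 per child.
P(not type A) = 1/2 for one child; (1/2)^4 = 1/16.

1/16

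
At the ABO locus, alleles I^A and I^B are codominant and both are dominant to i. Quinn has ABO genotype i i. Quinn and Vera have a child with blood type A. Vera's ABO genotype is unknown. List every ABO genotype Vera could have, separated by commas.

I^A I^A, I^A I^B, I^A i

For each candidate genotype of Vera, check whether crossing it with i i can produce every observed child phenotype.
  I^A I^A → possible child types {A} ✓
  I^A I^B → possible child types {A, B} ✓
  I^A i → possible child types {O, A} ✓
  I^B I^B → possible child types {B} ✗
  I^B i → possible child types {O, B} ✗
  i i → possible child types {O} ✗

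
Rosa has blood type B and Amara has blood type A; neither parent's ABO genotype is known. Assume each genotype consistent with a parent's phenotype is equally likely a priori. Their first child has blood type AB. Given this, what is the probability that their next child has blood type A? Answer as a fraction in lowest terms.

5/36

Possible genotypes: Rosa ∈ {BB, BO}; Amara ∈ {AA, AO}.
Weight each parental genotype pair by prior × P(type-AB child):
  BB × AA: posterior weight 4/9; P(next child type A) = 0.
  BB × AO: posterior weight 2/9; P(next child type A) = 0.
  BO × AA: posterior weight 2/9; P(next child type A) = 1/2.
  BO × AO: posterior weight 1/9; P(next child type A) = 1/4.
Weighted sum = 5/36.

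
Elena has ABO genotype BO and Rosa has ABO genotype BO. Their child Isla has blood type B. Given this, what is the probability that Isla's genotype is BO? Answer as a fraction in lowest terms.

2/3

Cross BO × BO → 1/4 BB, 1/2 BO, 1/4 OO.
Type-B genotypes among offspring: BB (1/4), BO (1/2); total 3/4.
P(BO | type B) = (1/2) / (3/4) = 2/3.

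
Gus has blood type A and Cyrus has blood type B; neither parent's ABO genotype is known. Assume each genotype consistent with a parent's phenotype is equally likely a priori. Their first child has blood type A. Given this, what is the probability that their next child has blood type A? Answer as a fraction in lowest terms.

Possible genotypes: Gus ∈ {I^A I^A, I^A i}; Cyrus ∈ {I^B I^B, I^B i}.
Weight each parental genotype pair by prior × P(type-A child):
  I^A I^A × I^B i: posterior weight 2/3; P(next child type A) = 1/2.
  I^A i × I^B i: posterior weight 1/3; P(next child type A) = 1/4.
Weighted sum = 5/12.

5/12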